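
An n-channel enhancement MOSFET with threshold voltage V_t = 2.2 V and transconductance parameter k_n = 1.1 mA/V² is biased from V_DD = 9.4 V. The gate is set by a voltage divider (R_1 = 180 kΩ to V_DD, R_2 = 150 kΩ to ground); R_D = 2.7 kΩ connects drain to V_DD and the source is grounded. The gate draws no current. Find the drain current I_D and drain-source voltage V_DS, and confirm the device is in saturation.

V_G = V_DD·R_2/(R_1+R_2) = 9.4×150/330 = 4.27 V. With the source grounded, V_GS = V_G = 4.27 V.
Assume saturation: I_D = (k_n/2)(V_GS − V_t)² = (1.1/2)×(4.27 − 2.2)² = 0.55×2.07² = 2.36 mA.
V_DS = V_DD − I_D·R_D = 9.4 − 2.36×2.7 = 3.02 V.
Saturation requires V_DS ≥ V_GS − V_t = 2.07 V; 3.02 ≥ 2.07 ✓.

I_D ≈ 2.4 mA, V_DS ≈ 3 V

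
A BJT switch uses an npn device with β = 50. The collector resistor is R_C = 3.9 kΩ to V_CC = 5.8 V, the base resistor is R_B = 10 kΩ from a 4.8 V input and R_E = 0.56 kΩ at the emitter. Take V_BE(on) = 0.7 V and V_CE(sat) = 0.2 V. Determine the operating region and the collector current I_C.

saturation; I_C ≈ 1.2 mA

Assume active: I_B = (4.8 − 0.7)/(10 + 51×0.56) = 0.106 mA, I_C = β·I_B = 5.32 mA.
Then V_CE = 5.8 − 5.32×3.9 − 5.42×0.56 = -18 V < 0.2 V — the active assumption fails.
Re-solve with V_CE = 0.2 V. KCL at the emitter: V_E/R_E = (V_BB−0.7−V_E)/R_B + (V_CC−0.2−V_E)/R_C, giving V_E = 0.862 V.
I_C = (V_CC − 0.2 − V_E)/R_C = (5.6 − 0.862)/3.9 = 1.21 mA.
Check: I_B = (4.1 − 0.862)/10 = 0.324 mA, and β·I_B = 16.2 mA > I_C, confirming saturation.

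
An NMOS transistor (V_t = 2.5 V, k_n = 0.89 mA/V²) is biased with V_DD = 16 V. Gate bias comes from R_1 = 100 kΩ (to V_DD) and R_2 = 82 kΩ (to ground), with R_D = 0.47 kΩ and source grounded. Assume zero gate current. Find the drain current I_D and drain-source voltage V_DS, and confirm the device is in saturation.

I_D ≈ 9.9 mA, V_DS ≈ 11 V

V_G = V_DD·R_2/(R_1+R_2) = 16×82/182 = 7.21 V. With the source grounded, V_GS = V_G = 7.21 V.
Assume saturation: I_D = (k_n/2)(V_GS − V_t)² = (0.89/2)×(7.21 − 2.5)² = 0.445×4.71² = 9.87 mA.
V_DS = V_DD − I_D·R_D = 16 − 9.87×0.47 = 11.4 V.
Saturation requires V_DS ≥ V_GS − V_t = 4.71 V; 11.4 ≥ 4.71 ✓.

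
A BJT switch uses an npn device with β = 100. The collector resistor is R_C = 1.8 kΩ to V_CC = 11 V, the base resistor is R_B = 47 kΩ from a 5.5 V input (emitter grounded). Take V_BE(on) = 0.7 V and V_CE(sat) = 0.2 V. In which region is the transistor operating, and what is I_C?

saturation; I_C ≈ 6 mA

Assume active: I_B = (5.5 − 0.7)/47 = 0.102 mA, giving I_C = β·I_B = 10.2 mA.
But then V_CE = 11 − 10.2×1.8 = -7.38 V < V_CE(sat) = 0.2 V — impossible in the active region.
So the transistor is saturated. With V_CE = 0.2 V, I_C = (V_CC − 0.2)/R_C = 10.8/1.8 = 6 mA.
Check: β·I_B = 10.2 mA > I_C = 6 mA, confirming saturation.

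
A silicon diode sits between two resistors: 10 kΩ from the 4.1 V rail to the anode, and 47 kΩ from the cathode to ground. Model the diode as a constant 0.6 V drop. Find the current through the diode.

I ≈ 0.061 mA

The two resistors are in series with the diode, so KVL gives 4.1 = I·10 + 0.6 + I·47.
I = (4.1 − 0.6) / (10 + 47) kΩ = 3.5 / 57 = 0.0614 mA.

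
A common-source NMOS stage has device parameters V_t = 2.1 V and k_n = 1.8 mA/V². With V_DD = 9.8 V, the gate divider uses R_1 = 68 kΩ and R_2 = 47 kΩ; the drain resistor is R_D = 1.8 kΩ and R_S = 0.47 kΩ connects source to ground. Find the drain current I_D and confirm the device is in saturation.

V_G = V_DD·R_2/(R_1+R_2) = 9.8×47/115 = 4.01 V.
Assume saturation: I_D = (k_n/2)(V_GS − V_t)² with V_GS = V_G − I_D·R_S = 4.01 − 0.47·I_D.
Substituting gives 0.199·I_D² − 2.61·I_D + 3.27 = 0, with roots I_D = 1.4 or 11.7 mA.
The root I_D = 11.7 mA gives V_GS = -1.51 V ≤ V_t, so take I_D = 1.4 mA.
Then V_GS = 3.35 V and V_DS = V_DD − I_D(R_D+R_S) = 9.8 − 1.4×2.27 = 6.62 V.
Saturation requires V_DS ≥ V_GS − V_t = 1.25 V; 6.62 ≥ 1.25 ✓.

I_D ≈ 1.4 mA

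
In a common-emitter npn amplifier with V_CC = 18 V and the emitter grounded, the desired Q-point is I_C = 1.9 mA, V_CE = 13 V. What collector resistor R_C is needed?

Collector loop: V_CC = I_C·R_C + V_CE.
R_C = (V_CC − V_CE)/I_C = (18 − 13)/1.9 = 2.63 kΩ.

R_C ≈ 2.6 kΩ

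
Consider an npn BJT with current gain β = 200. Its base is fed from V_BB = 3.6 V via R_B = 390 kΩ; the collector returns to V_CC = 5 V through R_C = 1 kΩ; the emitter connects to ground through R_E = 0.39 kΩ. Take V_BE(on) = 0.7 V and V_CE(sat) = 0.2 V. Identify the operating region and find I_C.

active; I_C ≈ 1.2 mA

Assume active. Base-emitter loop: I_B = (V_BB − V_BE)/(R_B + (β+1)R_E) = (3.6 − 0.7)/(390 + 201×0.39) = 0.00619 mA.
I_C = β·I_B = 200×0.00619 = 1.24 mA.
V_CE = V_CC − I_C·R_C − I_E·R_E = 5 − 1.24×1 − 1.24×0.39 = 3.28 V > V_CE(sat), so the active-region assumption holds.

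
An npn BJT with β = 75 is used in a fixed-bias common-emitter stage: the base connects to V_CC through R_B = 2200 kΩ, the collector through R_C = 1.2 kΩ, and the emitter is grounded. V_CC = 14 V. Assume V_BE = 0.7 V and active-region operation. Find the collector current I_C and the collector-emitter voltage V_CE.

Base loop: V_CC = I_B·R_B + V_BE, so I_B = (14 − 0.7)/2200 kΩ = 0.00605 mA.
In the active region I_C = β·I_B = 75 × 0.00605 = 0.453 mA.
Collector loop: V_CE = V_CC − I_C·R_C = 14 − 0.453×1.2 = 13.5 V.
Since V_CE = 13.5 V > V_CE(sat) ≈ 0.2 V, the transistor is in the active region as assumed.

I_C ≈ 0.45 mA, V_CE ≈ 13 V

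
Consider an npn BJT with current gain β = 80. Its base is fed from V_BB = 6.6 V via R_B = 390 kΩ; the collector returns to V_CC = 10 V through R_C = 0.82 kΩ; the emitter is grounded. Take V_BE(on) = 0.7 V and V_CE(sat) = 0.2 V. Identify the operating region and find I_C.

Assume active. Base-emitter loop: I_B = (V_BB − V_BE)/R_B = (6.6 − 0.7)/390 = 0.0151 mA.
I_C = β·I_B = 80×0.0151 = 1.21 mA.
V_CE = V_CC − I_C·R_C = 10 − 1.21×0.82 = 9.01 V > V_CE(sat), so the active-region assumption holds.

active; I_C ≈ 1.2 mA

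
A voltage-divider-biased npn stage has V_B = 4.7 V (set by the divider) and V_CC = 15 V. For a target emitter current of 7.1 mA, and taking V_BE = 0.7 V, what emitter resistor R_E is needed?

V_E = V_B − V_BE = 4.7 − 0.7 = 4 V.
R_E = V_E / I_E = 4 / 7.1 = 0.563 kΩ.

R_E ≈ 0.56 kΩ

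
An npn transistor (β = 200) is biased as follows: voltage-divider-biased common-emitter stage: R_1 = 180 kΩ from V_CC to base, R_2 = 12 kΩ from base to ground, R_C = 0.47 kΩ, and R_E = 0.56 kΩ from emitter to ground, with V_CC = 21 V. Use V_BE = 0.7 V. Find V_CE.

Thevenize the base divider: V_Th = V_CC·R_2/(R_1+R_2) = 21×12/192 = 1.31 V, R_Th = R_1‖R_2 = 11.2 kΩ.
Base-emitter loop: V_Th = I_B·R_Th + V_BE + (β+1)I_B·R_E, so I_B = (1.31 − 0.7) / (11.2 + 201×0.56) = 0.00495 mA.
I_C = β·I_B = 200×0.00495 = 0.989 mA, and I_E = (β+1)I_B = 0.994 mA.
V_CE = V_CC − I_C·R_C − I_E·R_E = 21 − 0.989×0.47 − 0.994×0.56 = 20 V.
V_CE = 20 V > 0.2 V confirms active-region operation.

V_CE ≈ 20 V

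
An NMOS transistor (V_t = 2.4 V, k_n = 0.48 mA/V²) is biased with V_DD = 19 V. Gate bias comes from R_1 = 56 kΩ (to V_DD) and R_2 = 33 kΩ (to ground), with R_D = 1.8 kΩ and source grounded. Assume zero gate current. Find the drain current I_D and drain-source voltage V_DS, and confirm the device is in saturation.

V_G = V_DD·R_2/(R_1+R_2) = 19×33/89 = 7.04 V. With the source grounded, V_GS = V_G = 7.04 V.
Assume saturation: I_D = (k_n/2)(V_GS − V_t)² = (0.48/2)×(7.04 − 2.4)² = 0.24×4.64² = 5.18 mA.
V_DS = V_DD − I_D·R_D = 19 − 5.18×1.8 = 9.68 V.
Saturation requires V_DS ≥ V_GS − V_t = 4.64 V; 9.68 ≥ 4.64 ✓.

I_D ≈ 5.2 mA, V_DS ≈ 9.7 V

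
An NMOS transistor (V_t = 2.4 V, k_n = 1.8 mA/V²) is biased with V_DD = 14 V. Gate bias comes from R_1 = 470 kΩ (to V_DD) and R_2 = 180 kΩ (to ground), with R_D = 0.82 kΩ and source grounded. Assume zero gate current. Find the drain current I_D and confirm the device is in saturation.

V_G = V_DD·R_2/(R_1+R_2) = 14×180/650 = 3.88 V. With the source grounded, V_GS = V_G = 3.88 V.
Assume saturation: I_D = (k_n/2)(V_GS − V_t)² = (1.8/2)×(3.88 − 2.4)² = 0.9×1.48² = 1.96 mA.
V_DS = V_DD − I_D·R_D = 14 − 1.96×0.82 = 12.4 V.
Saturation requires V_DS ≥ V_GS − V_t = 1.48 V; 12.4 ≥ 1.48 ✓.

I_D ≈ 2 mA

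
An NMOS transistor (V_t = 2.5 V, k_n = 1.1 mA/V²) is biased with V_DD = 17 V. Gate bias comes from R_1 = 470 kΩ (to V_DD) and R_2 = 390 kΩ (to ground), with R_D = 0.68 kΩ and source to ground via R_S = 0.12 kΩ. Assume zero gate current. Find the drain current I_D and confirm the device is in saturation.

I_D ≈ 9.2 mA

V_G = V_DD·R_2/(R_1+R_2) = 17×390/860 = 7.71 V.
Assume saturation: I_D = (k_n/2)(V_GS − V_t)² with V_GS = V_G − I_D·R_S = 7.71 − 0.12·I_D.
Substituting gives 0.00792·I_D² − 1.69·I_D + 14.9 = 0, with roots I_D = 9.25 or 204 mA.
The root I_D = 204 mA gives V_GS = -16.8 V ≤ V_t, so take I_D = 9.25 mA.
Then V_GS = 6.6 V and V_DS = V_DD − I_D(R_D+R_S) = 17 − 9.25×0.8 = 9.6 V.
Saturation requires V_DS ≥ V_GS − V_t = 4.1 V; 9.6 ≥ 4.1 ✓.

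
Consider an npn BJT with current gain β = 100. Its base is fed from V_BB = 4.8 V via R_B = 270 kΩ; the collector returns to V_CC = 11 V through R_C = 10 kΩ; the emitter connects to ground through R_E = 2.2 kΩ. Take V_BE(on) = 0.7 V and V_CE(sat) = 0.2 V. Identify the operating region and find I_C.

active; I_C ≈ 0.83 mA

Assume active. Base-emitter loop: I_B = (V_BB − V_BE)/(R_B + (β+1)R_E) = (4.8 − 0.7)/(270 + 101×2.2) = 0.00833 mA.
I_C = β·I_B = 100×0.00833 = 0.833 mA.
V_CE = V_CC − I_C·R_C − I_E·R_E = 11 − 0.833×10 − 0.841×2.2 = 0.819 V > V_CE(sat), so the active-region assumption holds.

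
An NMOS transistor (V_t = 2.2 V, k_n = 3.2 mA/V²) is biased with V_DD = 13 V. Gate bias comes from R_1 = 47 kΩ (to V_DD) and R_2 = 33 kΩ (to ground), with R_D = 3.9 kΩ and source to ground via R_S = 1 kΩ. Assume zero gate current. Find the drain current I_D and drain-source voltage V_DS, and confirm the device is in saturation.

V_G = V_DD·R_2/(R_1+R_2) = 13×33/80 = 5.36 V.
Assume saturation: I_D = (k_n/2)(V_GS − V_t)² with V_GS = V_G − I_D·R_S = 5.36 − 1·I_D.
Substituting gives 1.6·I_D² − 11.1·I_D + 16 = 0, with roots I_D = 2.03 or 4.92 mA.
The root I_D = 4.92 mA gives V_GS = 0.447 V ≤ V_t, so take I_D = 2.03 mA.
Then V_GS = 3.33 V and V_DS = V_DD − I_D(R_D+R_S) = 13 − 2.03×4.9 = 3.03 V.
Saturation requires V_DS ≥ V_GS − V_t = 1.13 V; 3.03 ≥ 1.13 ✓.

I_D ≈ 2 mA, V_DS ≈ 3 V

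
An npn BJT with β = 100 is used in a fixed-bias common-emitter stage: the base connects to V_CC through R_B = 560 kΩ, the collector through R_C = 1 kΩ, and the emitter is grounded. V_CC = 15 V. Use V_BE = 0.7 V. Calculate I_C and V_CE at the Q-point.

I_C ≈ 2.6 mA, V_CE ≈ 12 V

Base loop: V_CC = I_B·R_B + V_BE, so I_B = (15 − 0.7)/560 kΩ = 0.0255 mA.
In the active region I_C = β·I_B = 100 × 0.0255 = 2.55 mA.
Collector loop: V_CE = V_CC − I_C·R_C = 15 − 2.55×1 = 12.4 V.
Since V_CE = 12.4 V > V_CE(sat) ≈ 0.2 V, the transistor is in the active region as assumed.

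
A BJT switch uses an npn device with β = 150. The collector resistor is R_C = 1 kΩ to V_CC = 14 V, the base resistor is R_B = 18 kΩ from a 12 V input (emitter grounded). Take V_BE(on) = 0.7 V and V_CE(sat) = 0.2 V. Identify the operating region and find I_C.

saturation; I_C ≈ 14 mA

Assume active: I_B = (12 − 0.7)/18 = 0.628 mA, giving I_C = β·I_B = 94.2 mA.
But then V_CE = 14 − 94.2×1 = -80.2 V < V_CE(sat) = 0.2 V — impossible in the active region.
So the transistor is saturated. With V_CE = 0.2 V, I_C = (V_CC − 0.2)/R_C = 13.8/1 = 13.8 mA.
Check: β·I_B = 94.2 mA > I_C = 13.8 mA, confirming saturation.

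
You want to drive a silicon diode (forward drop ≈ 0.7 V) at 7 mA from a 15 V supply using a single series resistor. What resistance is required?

The resistor drops V_S − V_D = 15 − 0.7 = 14.3 V at 7 mA.
R = 14.3 V / 7 mA = 2.04 kΩ.

R ≈ 2 kΩ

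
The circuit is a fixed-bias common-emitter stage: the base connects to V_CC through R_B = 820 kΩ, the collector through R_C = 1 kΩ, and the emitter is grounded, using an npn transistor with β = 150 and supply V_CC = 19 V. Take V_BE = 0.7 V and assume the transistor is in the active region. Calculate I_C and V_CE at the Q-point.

I_C ≈ 3.3 mA, V_CE ≈ 16 V

Base loop: V_CC = I_B·R_B + V_BE, so I_B = (19 − 0.7)/820 kΩ = 0.0223 mA.
In the active region I_C = β·I_B = 150 × 0.0223 = 3.35 mA.
Collector loop: V_CE = V_CC − I_C·R_C = 19 − 3.35×1 = 15.7 V.
Since V_CE = 15.7 V > V_CE(sat) ≈ 0.2 V, the transistor is in the active region as assumed.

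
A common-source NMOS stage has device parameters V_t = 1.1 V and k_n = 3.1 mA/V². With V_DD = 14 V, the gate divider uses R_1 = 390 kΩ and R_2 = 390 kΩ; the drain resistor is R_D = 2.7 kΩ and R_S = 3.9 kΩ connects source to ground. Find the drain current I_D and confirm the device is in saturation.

V_G = V_DD·R_2/(R_1+R_2) = 14×390/780 = 7 V.
Assume saturation: I_D = (k_n/2)(V_GS − V_t)² with V_GS = V_G − I_D·R_S = 7 − 3.9·I_D.
Substituting gives 23.6·I_D² − 72.3·I_D + 54 = 0, with roots I_D = 1.28 or 1.79 mA.
The root I_D = 1.79 mA gives V_GS = 0.0259 V ≤ V_t, so take I_D = 1.28 mA.
Then V_GS = 2.01 V and V_DS = V_DD − I_D(R_D+R_S) = 14 − 1.28×6.6 = 5.55 V.
Saturation requires V_DS ≥ V_GS − V_t = 0.909 V; 5.55 ≥ 0.909 ✓.

I_D ≈ 1.3 mA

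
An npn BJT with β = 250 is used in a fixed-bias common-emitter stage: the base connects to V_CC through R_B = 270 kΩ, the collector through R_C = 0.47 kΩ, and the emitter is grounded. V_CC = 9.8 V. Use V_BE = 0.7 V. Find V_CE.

V_CE ≈ 5.8 V

Base loop: V_CC = I_B·R_B + V_BE, so I_B = (9.8 − 0.7)/270 kΩ = 0.0337 mA.
In the active region I_C = β·I_B = 250 × 0.0337 = 8.43 mA.
Collector loop: V_CE = V_CC − I_C·R_C = 9.8 − 8.43×0.47 = 5.84 V.
Since V_CE = 5.84 V > V_CE(sat) ≈ 0.2 V, the transistor is in the active region as assumed.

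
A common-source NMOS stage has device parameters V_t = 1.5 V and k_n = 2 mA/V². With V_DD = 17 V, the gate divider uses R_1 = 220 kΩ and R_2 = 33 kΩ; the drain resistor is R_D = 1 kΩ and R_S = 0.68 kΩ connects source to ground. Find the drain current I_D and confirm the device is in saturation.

I_D ≈ 0.28 mA

V_G = V_DD·R_2/(R_1+R_2) = 17×33/253 = 2.22 V.
Assume saturation: I_D = (k_n/2)(V_GS − V_t)² with V_GS = V_G − I_D·R_S = 2.22 − 0.68·I_D.
Substituting gives 0.462·I_D² − 1.98·I_D + 0.515 = 0, with roots I_D = 0.279 or 3.99 mA.
The root I_D = 3.99 mA gives V_GS = -0.498 V ≤ V_t, so take I_D = 0.279 mA.
Then V_GS = 2.03 V and V_DS = V_DD − I_D(R_D+R_S) = 17 − 0.279×1.68 = 16.5 V.
Saturation requires V_DS ≥ V_GS − V_t = 0.528 V; 16.5 ≥ 0.528 ✓.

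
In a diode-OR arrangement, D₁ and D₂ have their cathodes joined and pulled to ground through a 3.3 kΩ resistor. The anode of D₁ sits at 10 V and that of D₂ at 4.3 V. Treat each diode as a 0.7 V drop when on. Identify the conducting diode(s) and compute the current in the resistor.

Only D₁ conducts; I_R ≈ 2.8 mA

Assume both conduct. Then node N would need to be at both 10−0.7 = 9.3 V and 4.3−0.7 = 3.6 V, which is impossible.
Assume only D₁ conducts: V_N = 10 − 0.7 = 9.3 V, so I_R = 9.3/3.3 = 2.82 mA.
Check D₂: its anode-to-cathode voltage is 4.3 − 9.3 = -5 V < 0.7 V, so it is off. The assumption is consistent.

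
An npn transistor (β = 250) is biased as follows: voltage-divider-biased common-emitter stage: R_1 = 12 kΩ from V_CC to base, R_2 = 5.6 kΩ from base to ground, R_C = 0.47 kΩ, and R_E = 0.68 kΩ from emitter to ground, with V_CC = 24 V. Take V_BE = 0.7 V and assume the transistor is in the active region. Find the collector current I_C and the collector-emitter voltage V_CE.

I_C ≈ 9.9 mA, V_CE ≈ 13 V

Thevenize the base divider: V_Th = V_CC·R_2/(R_1+R_2) = 24×5.6/17.6 = 7.64 V, R_Th = R_1‖R_2 = 3.82 kΩ.
Base-emitter loop: V_Th = I_B·R_Th + V_BE + (β+1)I_B·R_E, so I_B = (7.64 − 0.7) / (3.82 + 251×0.68) = 0.0398 mA.
I_C = β·I_B = 250×0.0398 = 9.94 mA, and I_E = (β+1)I_B = 9.98 mA.
V_CE = V_CC − I_C·R_C − I_E·R_E = 24 − 9.94×0.47 − 9.98×0.68 = 12.5 V.
V_CE = 12.5 V > 0.2 V confirms active-region operation.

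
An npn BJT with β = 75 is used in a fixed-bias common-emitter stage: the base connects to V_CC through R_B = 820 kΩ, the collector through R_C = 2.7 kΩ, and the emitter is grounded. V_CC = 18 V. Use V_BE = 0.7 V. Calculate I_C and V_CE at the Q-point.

I_C ≈ 1.6 mA, V_CE ≈ 14 V

Base loop: V_CC = I_B·R_B + V_BE, so I_B = (18 − 0.7)/820 kΩ = 0.0211 mA.
In the active region I_C = β·I_B = 75 × 0.0211 = 1.58 mA.
Collector loop: V_CE = V_CC − I_C·R_C = 18 − 1.58×2.7 = 13.7 V.
Since V_CE = 13.7 V > V_CE(sat) ≈ 0.2 V, the transistor is in the active region as assumed.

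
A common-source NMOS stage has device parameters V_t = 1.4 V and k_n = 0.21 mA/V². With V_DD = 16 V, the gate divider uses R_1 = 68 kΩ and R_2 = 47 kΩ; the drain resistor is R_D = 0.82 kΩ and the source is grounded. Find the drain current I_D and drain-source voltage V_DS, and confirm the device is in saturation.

I_D ≈ 2.8 mA, V_DS ≈ 14 V

V_G = V_DD·R_2/(R_1+R_2) = 16×47/115 = 6.54 V. With the source grounded, V_GS = V_G = 6.54 V.
Assume saturation: I_D = (k_n/2)(V_GS − V_t)² = (0.21/2)×(6.54 − 1.4)² = 0.105×5.14² = 2.77 mA.
V_DS = V_DD − I_D·R_D = 16 − 2.77×0.82 = 13.7 V.
Saturation requires V_DS ≥ V_GS − V_t = 5.14 V; 13.7 ≥ 5.14 ✓.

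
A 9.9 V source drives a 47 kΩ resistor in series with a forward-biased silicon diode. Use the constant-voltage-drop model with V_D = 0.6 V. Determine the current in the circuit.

KVL around the loop: 9.9 = V_D + I·R = 0.6 + I × 47 kΩ.
So I = (9.9 − 0.6) / 47 kΩ = 9.3 / 47 = 0.198 mA.

I ≈ 0.2 mA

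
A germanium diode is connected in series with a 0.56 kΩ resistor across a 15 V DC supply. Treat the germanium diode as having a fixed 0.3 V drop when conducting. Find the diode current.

KVL around the loop: 15 = V_D + I·R = 0.3 + I × 0.56 kΩ.
So I = (15 − 0.3) / 0.56 kΩ = 14.7 / 0.56 = 26.2 mA.

I ≈ 26 mA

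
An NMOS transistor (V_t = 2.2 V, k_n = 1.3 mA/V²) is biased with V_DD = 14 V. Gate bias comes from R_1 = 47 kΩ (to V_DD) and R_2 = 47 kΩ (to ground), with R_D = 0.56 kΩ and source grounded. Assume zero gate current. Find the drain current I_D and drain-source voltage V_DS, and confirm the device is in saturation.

V_G = V_DD·R_2/(R_1+R_2) = 14×47/94 = 7 V. With the source grounded, V_GS = V_G = 7 V.
Assume saturation: I_D = (k_n/2)(V_GS − V_t)² = (1.3/2)×(7 − 2.2)² = 0.65×4.8² = 15 mA.
V_DS = V_DD − I_D·R_D = 14 − 15×0.56 = 5.61 V.
Saturation requires V_DS ≥ V_GS − V_t = 4.8 V; 5.61 ≥ 4.8 ✓.

I_D ≈ 15 mA, V_DS ≈ 5.6 V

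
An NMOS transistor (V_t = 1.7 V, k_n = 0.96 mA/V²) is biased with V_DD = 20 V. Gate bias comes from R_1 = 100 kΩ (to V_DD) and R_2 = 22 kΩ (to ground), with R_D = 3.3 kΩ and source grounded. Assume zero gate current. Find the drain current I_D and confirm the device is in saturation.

I_D ≈ 1.7 mA

V_G = V_DD·R_2/(R_1+R_2) = 20×22/122 = 3.61 V. With the source grounded, V_GS = V_G = 3.61 V.
Assume saturation: I_D = (k_n/2)(V_GS − V_t)² = (0.96/2)×(3.61 − 1.7)² = 0.48×1.91² = 1.74 mA.
V_DS = V_DD − I_D·R_D = 20 − 1.74×3.3 = 14.2 V.
Saturation requires V_DS ≥ V_GS − V_t = 1.91 V; 14.2 ≥ 1.91 ✓.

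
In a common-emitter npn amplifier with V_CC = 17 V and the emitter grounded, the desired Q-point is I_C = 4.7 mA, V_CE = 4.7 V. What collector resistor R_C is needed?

Collector loop: V_CC = I_C·R_C + V_CE.
R_C = (V_CC − V_CE)/I_C = (17 − 4.7)/4.7 = 2.62 kΩ.

R_C ≈ 2.6 kΩ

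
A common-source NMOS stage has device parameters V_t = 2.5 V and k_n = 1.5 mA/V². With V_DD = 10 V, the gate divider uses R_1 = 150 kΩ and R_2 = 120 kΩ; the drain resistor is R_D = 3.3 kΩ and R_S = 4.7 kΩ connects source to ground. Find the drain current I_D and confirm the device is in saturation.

I_D ≈ 0.28 mA

V_G = V_DD·R_2/(R_1+R_2) = 10×120/270 = 4.44 V.
Assume saturation: I_D = (k_n/2)(V_GS − V_t)² with V_GS = V_G − I_D·R_S = 4.44 − 4.7·I_D.
Substituting gives 16.6·I_D² − 14.7·I_D + 2.84 = 0, with roots I_D = 0.283 or 0.605 mA.
The root I_D = 0.605 mA gives V_GS = 1.6 V ≤ V_t, so take I_D = 0.283 mA.
Then V_GS = 3.11 V and V_DS = V_DD − I_D(R_D+R_S) = 10 − 0.283×8 = 7.74 V.
Saturation requires V_DS ≥ V_GS − V_t = 0.614 V; 7.74 ≥ 0.614 ✓.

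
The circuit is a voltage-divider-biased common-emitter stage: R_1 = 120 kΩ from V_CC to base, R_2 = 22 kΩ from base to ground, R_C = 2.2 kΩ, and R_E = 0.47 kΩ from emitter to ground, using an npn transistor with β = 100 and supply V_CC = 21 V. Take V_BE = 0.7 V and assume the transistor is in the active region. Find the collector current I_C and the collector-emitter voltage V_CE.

I_C ≈ 3.9 mA, V_CE ≈ 11 V

Thevenize the base divider: V_Th = V_CC·R_2/(R_1+R_2) = 21×22/142 = 3.25 V, R_Th = R_1‖R_2 = 18.6 kΩ.
Base-emitter loop: V_Th = I_B·R_Th + V_BE + (β+1)I_B·R_E, so I_B = (3.25 − 0.7) / (18.6 + 101×0.47) = 0.0387 mA.
I_C = β·I_B = 100×0.0387 = 3.87 mA, and I_E = (β+1)I_B = 3.9 mA.
V_CE = V_CC − I_C·R_C − I_E·R_E = 21 − 3.87×2.2 − 3.9×0.47 = 10.7 V.
V_CE = 10.7 V > 0.2 V confirms active-region operation.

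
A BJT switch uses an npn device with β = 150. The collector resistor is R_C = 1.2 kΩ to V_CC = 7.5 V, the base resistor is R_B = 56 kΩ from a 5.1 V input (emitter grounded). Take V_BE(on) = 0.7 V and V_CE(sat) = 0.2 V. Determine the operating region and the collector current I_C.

saturation; I_C ≈ 6.1 mA

Assume active: I_B = (5.1 − 0.7)/56 = 0.0786 mA, giving I_C = β·I_B = 11.8 mA.
But then V_CE = 7.5 − 11.8×1.2 = -6.64 V < V_CE(sat) = 0.2 V — impossible in the active region.
So the transistor is saturated. With V_CE = 0.2 V, I_C = (V_CC − 0.2)/R_C = 7.3/1.2 = 6.08 mA.
Check: β·I_B = 11.8 mA > I_C = 6.08 mA, confirming saturation.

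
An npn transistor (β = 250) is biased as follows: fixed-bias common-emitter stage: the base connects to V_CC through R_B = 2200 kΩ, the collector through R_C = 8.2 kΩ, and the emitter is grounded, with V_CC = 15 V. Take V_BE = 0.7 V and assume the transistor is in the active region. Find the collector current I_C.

Base loop: V_CC = I_B·R_B + V_BE, so I_B = (15 − 0.7)/2200 kΩ = 0.0065 mA.
In the active region I_C = β·I_B = 250 × 0.0065 = 1.63 mA.
Collector loop: V_CE = V_CC − I_C·R_C = 15 − 1.63×8.2 = 1.67 V.
Since V_CE = 1.67 V > V_CE(sat) ≈ 0.2 V, the transistor is in the active region as assumed.

I_C ≈ 1.6 mA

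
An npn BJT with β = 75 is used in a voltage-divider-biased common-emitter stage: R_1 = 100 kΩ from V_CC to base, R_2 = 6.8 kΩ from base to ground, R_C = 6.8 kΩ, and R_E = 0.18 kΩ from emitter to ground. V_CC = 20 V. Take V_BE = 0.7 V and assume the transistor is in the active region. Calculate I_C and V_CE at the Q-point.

I_C ≈ 2.1 mA, V_CE ≈ 5 V

Thevenize the base divider: V_Th = V_CC·R_2/(R_1+R_2) = 20×6.8/107 = 1.27 V, R_Th = R_1‖R_2 = 6.37 kΩ.
Base-emitter loop: V_Th = I_B·R_Th + V_BE + (β+1)I_B·R_E, so I_B = (1.27 − 0.7) / (6.37 + 76×0.18) = 0.0286 mA.
I_C = β·I_B = 75×0.0286 = 2.15 mA, and I_E = (β+1)I_B = 2.17 mA.
V_CE = V_CC − I_C·R_C − I_E·R_E = 20 − 2.15×6.8 − 2.17×0.18 = 5.02 V.
V_CE = 5.02 V > 0.2 V confirms active-region operation.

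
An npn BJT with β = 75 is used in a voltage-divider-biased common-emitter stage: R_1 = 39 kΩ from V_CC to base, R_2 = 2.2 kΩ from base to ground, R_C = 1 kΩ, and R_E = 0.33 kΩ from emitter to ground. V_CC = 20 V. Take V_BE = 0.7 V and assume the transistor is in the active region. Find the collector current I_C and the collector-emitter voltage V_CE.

Thevenize the base divider: V_Th = V_CC·R_2/(R_1+R_2) = 20×2.2/41.2 = 1.07 V, R_Th = R_1‖R_2 = 2.08 kΩ.
Base-emitter loop: V_Th = I_B·R_Th + V_BE + (β+1)I_B·R_E, so I_B = (1.07 − 0.7) / (2.08 + 76×0.33) = 0.0135 mA.
I_C = β·I_B = 75×0.0135 = 1.02 mA, and I_E = (β+1)I_B = 1.03 mA.
V_CE = V_CC − I_C·R_C − I_E·R_E = 20 − 1.02×1 − 1.03×0.33 = 18.6 V.
V_CE = 18.6 V > 0.2 V confirms active-region operation.

I_C ≈ 1 mA, V_CE ≈ 19 V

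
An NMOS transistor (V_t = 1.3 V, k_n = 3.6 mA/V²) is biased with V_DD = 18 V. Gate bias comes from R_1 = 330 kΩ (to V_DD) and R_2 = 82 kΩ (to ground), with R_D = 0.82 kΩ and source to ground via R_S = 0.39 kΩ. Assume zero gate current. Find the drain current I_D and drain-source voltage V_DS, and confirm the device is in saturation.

V_G = V_DD·R_2/(R_1+R_2) = 18×82/412 = 3.58 V.
Assume saturation: I_D = (k_n/2)(V_GS − V_t)² with V_GS = V_G − I_D·R_S = 3.58 − 0.39·I_D.
Substituting gives 0.274·I_D² − 4.2·I_D + 9.38 = 0, with roots I_D = 2.71 or 12.7 mA.
The root I_D = 12.7 mA gives V_GS = -1.35 V ≤ V_t, so take I_D = 2.71 mA.
Then V_GS = 2.53 V and V_DS = V_DD − I_D(R_D+R_S) = 18 − 2.71×1.21 = 14.7 V.
Saturation requires V_DS ≥ V_GS − V_t = 1.23 V; 14.7 ≥ 1.23 ✓.

I_D ≈ 2.7 mA, V_DS ≈ 15 V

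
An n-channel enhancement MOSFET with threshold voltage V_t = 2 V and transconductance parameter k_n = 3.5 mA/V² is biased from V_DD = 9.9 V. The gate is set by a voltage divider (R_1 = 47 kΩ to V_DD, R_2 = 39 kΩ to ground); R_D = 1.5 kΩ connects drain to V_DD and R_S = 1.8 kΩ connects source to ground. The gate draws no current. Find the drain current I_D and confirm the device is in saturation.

I_D ≈ 0.97 mA

V_G = V_DD·R_2/(R_1+R_2) = 9.9×39/86 = 4.49 V.
Assume saturation: I_D = (k_n/2)(V_GS − V_t)² with V_GS = V_G − I_D·R_S = 4.49 − 1.8·I_D.
Substituting gives 5.67·I_D² − 16.7·I_D + 10.8 = 0, with roots I_D = 0.97 or 1.97 mA.
The root I_D = 1.97 mA gives V_GS = 0.938 V ≤ V_t, so take I_D = 0.97 mA.
Then V_GS = 2.74 V and V_DS = V_DD − I_D(R_D+R_S) = 9.9 − 0.97×3.3 = 6.7 V.
Saturation requires V_DS ≥ V_GS − V_t = 0.744 V; 6.7 ≥ 0.744 ✓.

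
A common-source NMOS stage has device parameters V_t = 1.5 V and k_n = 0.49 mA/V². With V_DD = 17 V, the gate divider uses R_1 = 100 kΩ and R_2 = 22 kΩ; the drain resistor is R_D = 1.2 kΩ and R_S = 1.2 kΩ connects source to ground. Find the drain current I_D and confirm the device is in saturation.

I_D ≈ 0.33 mA

V_G = V_DD·R_2/(R_1+R_2) = 17×22/122 = 3.07 V.
Assume saturation: I_D = (k_n/2)(V_GS − V_t)² with V_GS = V_G − I_D·R_S = 3.07 − 1.2·I_D.
Substituting gives 0.353·I_D² − 1.92·I_D + 0.601 = 0, with roots I_D = 0.333 or 5.11 mA.
The root I_D = 5.11 mA gives V_GS = -3.07 V ≤ V_t, so take I_D = 0.333 mA.
Then V_GS = 2.67 V and V_DS = V_DD − I_D(R_D+R_S) = 17 − 0.333×2.4 = 16.2 V.
Saturation requires V_DS ≥ V_GS − V_t = 1.17 V; 16.2 ≥ 1.17 ✓.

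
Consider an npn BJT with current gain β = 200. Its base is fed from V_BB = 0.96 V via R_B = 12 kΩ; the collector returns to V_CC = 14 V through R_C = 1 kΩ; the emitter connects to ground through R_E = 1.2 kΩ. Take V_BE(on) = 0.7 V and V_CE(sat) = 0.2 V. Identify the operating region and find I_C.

active; I_C ≈ 0.21 mA

Assume active. Base-emitter loop: I_B = (V_BB − V_BE)/(R_B + (β+1)R_E) = (0.96 − 0.7)/(12 + 201×1.2) = 0.00103 mA.
I_C = β·I_B = 200×0.00103 = 0.205 mA.
V_CE = V_CC − I_C·R_C − I_E·R_E = 14 − 0.205×1 − 0.206×1.2 = 13.5 V > V_CE(sat), so the active-region assumption holds.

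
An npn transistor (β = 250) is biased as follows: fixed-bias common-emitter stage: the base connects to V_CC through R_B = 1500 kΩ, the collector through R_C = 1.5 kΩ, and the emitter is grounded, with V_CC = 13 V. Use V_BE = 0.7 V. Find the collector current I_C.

Base loop: V_CC = I_B·R_B + V_BE, so I_B = (13 − 0.7)/1500 kΩ = 0.0082 mA.
In the active region I_C = β·I_B = 250 × 0.0082 = 2.05 mA.
Collector loop: V_CE = V_CC − I_C·R_C = 13 − 2.05×1.5 = 9.93 V.
Since V_CE = 9.93 V > V_CE(sat) ≈ 0.2 V, the transistor is in the active region as assumed.

I_C ≈ 2.1 mA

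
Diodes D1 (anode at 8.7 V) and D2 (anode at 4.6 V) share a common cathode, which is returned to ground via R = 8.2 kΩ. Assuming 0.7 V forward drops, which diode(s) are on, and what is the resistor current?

Assume both conduct. Then node N would need to be at both 8.7−0.7 = 8 V and 4.6−0.7 = 3.9 V, which is impossible.
Assume only D1 conducts: V_N = 8.7 − 0.7 = 8 V, so I_R = 8/8.2 = 0.976 mA.
Check D2: its anode-to-cathode voltage is 4.6 − 8 = -3.4 V < 0.7 V, so it is off. The assumption is consistent.

Only D1 conducts; I_R ≈ 0.98 mA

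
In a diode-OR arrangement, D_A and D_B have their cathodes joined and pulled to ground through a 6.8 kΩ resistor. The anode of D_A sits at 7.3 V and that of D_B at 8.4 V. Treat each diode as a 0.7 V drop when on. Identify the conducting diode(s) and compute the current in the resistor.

Only D_B conducts; I_R ≈ 1.1 mA

Assume both conduct. Then node N would need to be at both 7.3−0.7 = 6.6 V and 8.4−0.7 = 7.7 V, which is impossible.
Assume only D_B conducts: V_N = 8.4 − 0.7 = 7.7 V, so I_R = 7.7/6.8 = 1.13 mA.
Check D_A: its anode-to-cathode voltage is 7.3 − 7.7 = -0.4 V < 0.7 V, so it is off. The assumption is consistent.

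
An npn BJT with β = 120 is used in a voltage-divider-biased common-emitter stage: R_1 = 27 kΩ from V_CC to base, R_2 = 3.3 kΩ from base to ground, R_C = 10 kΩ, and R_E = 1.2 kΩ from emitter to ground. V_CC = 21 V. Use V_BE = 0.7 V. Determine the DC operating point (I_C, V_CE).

I_C ≈ 1.3 mA, V_CE ≈ 6.6 V

Thevenize the base divider: V_Th = V_CC·R_2/(R_1+R_2) = 21×3.3/30.3 = 2.29 V, R_Th = R_1‖R_2 = 2.94 kΩ.
Base-emitter loop: V_Th = I_B·R_Th + V_BE + (β+1)I_B·R_E, so I_B = (2.29 − 0.7) / (2.94 + 121×1.2) = 0.0107 mA.
I_C = β·I_B = 120×0.0107 = 1.29 mA, and I_E = (β+1)I_B = 1.3 mA.
V_CE = V_CC − I_C·R_C − I_E·R_E = 21 − 1.29×10 − 1.3×1.2 = 6.59 V.
V_CE = 6.59 V > 0.2 V confirms active-region operation.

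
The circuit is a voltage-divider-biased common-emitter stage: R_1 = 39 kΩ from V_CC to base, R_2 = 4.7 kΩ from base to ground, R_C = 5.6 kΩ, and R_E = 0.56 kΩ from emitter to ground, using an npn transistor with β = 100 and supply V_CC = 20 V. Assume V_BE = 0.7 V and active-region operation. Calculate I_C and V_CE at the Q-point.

Thevenize the base divider: V_Th = V_CC·R_2/(R_1+R_2) = 20×4.7/43.7 = 2.15 V, R_Th = R_1‖R_2 = 4.19 kΩ.
Base-emitter loop: V_Th = I_B·R_Th + V_BE + (β+1)I_B·R_E, so I_B = (2.15 − 0.7) / (4.19 + 101×0.56) = 0.0239 mA.
I_C = β·I_B = 100×0.0239 = 2.39 mA, and I_E = (β+1)I_B = 2.41 mA.
V_CE = V_CC − I_C·R_C − I_E·R_E = 20 − 2.39×5.6 − 2.41×0.56 = 5.27 V.
V_CE = 5.27 V > 0.2 V confirms active-region operation.

I_C ≈ 2.4 mA, V_CE ≈ 5.3 V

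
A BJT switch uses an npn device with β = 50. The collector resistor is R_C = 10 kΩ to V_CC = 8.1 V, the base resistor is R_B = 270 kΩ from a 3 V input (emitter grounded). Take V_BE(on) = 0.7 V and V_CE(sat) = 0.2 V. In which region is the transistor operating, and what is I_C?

active; I_C ≈ 0.43 mA

Assume active. Base-emitter loop: I_B = (V_BB − V_BE)/R_B = (3 − 0.7)/270 = 0.00852 mA.
I_C = β·I_B = 50×0.00852 = 0.426 mA.
V_CE = V_CC − I_C·R_C = 8.1 − 0.426×10 = 3.84 V > V_CE(sat), so the active-region assumption holds.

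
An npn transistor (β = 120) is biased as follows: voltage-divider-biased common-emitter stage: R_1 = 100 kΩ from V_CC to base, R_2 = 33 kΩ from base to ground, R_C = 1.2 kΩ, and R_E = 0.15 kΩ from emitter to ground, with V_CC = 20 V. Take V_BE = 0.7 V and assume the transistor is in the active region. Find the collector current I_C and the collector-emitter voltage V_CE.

Thevenize the base divider: V_Th = V_CC·R_2/(R_1+R_2) = 20×33/133 = 4.96 V, R_Th = R_1‖R_2 = 24.8 kΩ.
Base-emitter loop: V_Th = I_B·R_Th + V_BE + (β+1)I_B·R_E, so I_B = (4.96 − 0.7) / (24.8 + 121×0.15) = 0.0992 mA.
I_C = β·I_B = 120×0.0992 = 11.9 mA, and I_E = (β+1)I_B = 12 mA.
V_CE = V_CC − I_C·R_C − I_E·R_E = 20 − 11.9×1.2 − 12×0.15 = 3.91 V.
V_CE = 3.91 V > 0.2 V confirms active-region operation.

I_C ≈ 12 mA, V_CE ≈ 3.9 V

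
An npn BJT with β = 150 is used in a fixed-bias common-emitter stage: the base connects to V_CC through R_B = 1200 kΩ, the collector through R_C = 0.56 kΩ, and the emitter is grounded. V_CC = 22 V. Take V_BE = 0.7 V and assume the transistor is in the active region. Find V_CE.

V_CE ≈ 21 V

Base loop: V_CC = I_B·R_B + V_BE, so I_B = (22 − 0.7)/1200 kΩ = 0.0178 mA.
In the active region I_C = β·I_B = 150 × 0.0178 = 2.66 mA.
Collector loop: V_CE = V_CC − I_C·R_C = 22 − 2.66×0.56 = 20.5 V.
Since V_CE = 20.5 V > V_CE(sat) ≈ 0.2 V, the transistor is in the active region as assumed.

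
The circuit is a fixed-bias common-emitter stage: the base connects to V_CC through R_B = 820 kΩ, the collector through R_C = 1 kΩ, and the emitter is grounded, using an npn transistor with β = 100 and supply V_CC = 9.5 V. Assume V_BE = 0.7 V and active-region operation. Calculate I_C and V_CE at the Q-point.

I_C ≈ 1.1 mA, V_CE ≈ 8.4 V

Base loop: V_CC = I_B·R_B + V_BE, so I_B = (9.5 − 0.7)/820 kΩ = 0.0107 mA.
In the active region I_C = β·I_B = 100 × 0.0107 = 1.07 mA.
Collector loop: V_CE = V_CC − I_C·R_C = 9.5 − 1.07×1 = 8.43 V.
Since V_CE = 8.43 V > V_CE(sat) ≈ 0.2 V, the transistor is in the active region as assumed.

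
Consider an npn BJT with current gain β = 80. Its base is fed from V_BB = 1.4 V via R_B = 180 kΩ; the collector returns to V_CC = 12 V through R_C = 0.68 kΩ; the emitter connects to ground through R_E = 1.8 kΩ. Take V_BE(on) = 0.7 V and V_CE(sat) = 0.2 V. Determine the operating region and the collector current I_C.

Assume active. Base-emitter loop: I_B = (V_BB − V_BE)/(R_B + (β+1)R_E) = (1.4 − 0.7)/(180 + 81×1.8) = 0.00215 mA.
I_C = β·I_B = 80×0.00215 = 0.172 mA.
V_CE = V_CC − I_C·R_C − I_E·R_E = 12 − 0.172×0.68 − 0.174×1.8 = 11.6 V > V_CE(sat), so the active-region assumption holds.

active; I_C ≈ 0.17 mA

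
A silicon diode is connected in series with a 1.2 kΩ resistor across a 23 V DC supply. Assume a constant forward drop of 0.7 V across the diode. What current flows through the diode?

KVL around the loop: 23 = V_D + I·R = 0.7 + I × 1.2 kΩ.
So I = (23 − 0.7) / 1.2 kΩ = 22.3 / 1.2 = 18.6 mA.

I ≈ 19 mA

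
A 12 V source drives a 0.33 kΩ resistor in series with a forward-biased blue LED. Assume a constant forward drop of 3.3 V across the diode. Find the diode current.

I ≈ 26 mA

KVL around the loop: 12 = V_D + I·R = 3.3 + I × 0.33 kΩ.
So I = (12 − 3.3) / 0.33 kΩ = 8.7 / 0.33 = 26.4 mA.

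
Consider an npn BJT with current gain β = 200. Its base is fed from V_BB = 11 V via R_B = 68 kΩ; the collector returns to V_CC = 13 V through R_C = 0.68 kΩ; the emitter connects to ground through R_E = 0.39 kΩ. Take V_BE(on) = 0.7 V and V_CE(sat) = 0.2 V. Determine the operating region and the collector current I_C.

saturation; I_C ≈ 12 mA

Assume active: I_B = (11 − 0.7)/(68 + 201×0.39) = 0.0704 mA, I_C = β·I_B = 14.1 mA.
Then V_CE = 13 − 14.1×0.68 − 14.1×0.39 = -2.08 V < 0.2 V — the active assumption fails.
Re-solve with V_CE = 0.2 V. KCL at the emitter: V_E/R_E = (V_BB−0.7−V_E)/R_B + (V_CC−0.2−V_E)/R_C, giving V_E = 4.69 V.
I_C = (V_CC − 0.2 − V_E)/R_C = (12.8 − 4.69)/0.68 = 11.9 mA.
Check: I_B = (10.3 − 4.69)/68 = 0.0826 mA, and β·I_B = 16.5 mA > I_C, confirming saturation.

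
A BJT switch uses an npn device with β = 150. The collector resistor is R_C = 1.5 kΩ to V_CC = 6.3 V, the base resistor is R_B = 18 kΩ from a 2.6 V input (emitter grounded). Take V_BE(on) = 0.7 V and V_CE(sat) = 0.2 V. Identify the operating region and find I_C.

saturation; I_C ≈ 4.1 mA

Assume active: I_B = (2.6 − 0.7)/18 = 0.106 mA, giving I_C = β·I_B = 15.8 mA.
But then V_CE = 6.3 − 15.8×1.5 = -17.5 V < V_CE(sat) = 0.2 V — impossible in the active region.
So the transistor is saturated. With V_CE = 0.2 V, I_C = (V_CC − 0.2)/R_C = 6.1/1.5 = 4.07 mA.
Check: β·I_B = 15.8 mA > I_C = 4.07 mA, confirming saturation.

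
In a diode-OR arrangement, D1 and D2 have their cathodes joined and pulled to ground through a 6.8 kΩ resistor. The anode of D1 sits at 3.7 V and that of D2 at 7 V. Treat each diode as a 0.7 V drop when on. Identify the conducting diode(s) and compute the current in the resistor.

Assume both conduct. Then node N would need to be at both 3.7−0.7 = 3 V and 7−0.7 = 6.3 V, which is impossible.
Assume only D2 conducts: V_N = 7 − 0.7 = 6.3 V, so I_R = 6.3/6.8 = 0.926 mA.
Check D1: its anode-to-cathode voltage is 3.7 − 6.3 = -2.6 V < 0.7 V, so it is off. The assumption is consistent.

Only D2 conducts; I_R ≈ 0.93 mA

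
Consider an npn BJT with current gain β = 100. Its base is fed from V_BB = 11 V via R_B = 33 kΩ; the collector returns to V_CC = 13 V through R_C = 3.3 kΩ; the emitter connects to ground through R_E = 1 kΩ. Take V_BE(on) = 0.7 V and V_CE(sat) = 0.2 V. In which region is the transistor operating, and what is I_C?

Assume active: I_B = (11 − 0.7)/(33 + 101×1) = 0.0769 mA, I_C = β·I_B = 7.69 mA.
Then V_CE = 13 − 7.69×3.3 − 7.76×1 = -20.1 V < 0.2 V — the active assumption fails.
Re-solve with V_CE = 0.2 V. KCL at the emitter: V_E/R_E = (V_BB−0.7−V_E)/R_B + (V_CC−0.2−V_E)/R_C, giving V_E = 3.14 V.
I_C = (V_CC − 0.2 − V_E)/R_C = (12.8 − 3.14)/3.3 = 2.93 mA.
Check: I_B = (10.3 − 3.14)/33 = 0.217 mA, and β·I_B = 21.7 mA > I_C, confirming saturation.

saturation; I_C ≈ 2.9 mA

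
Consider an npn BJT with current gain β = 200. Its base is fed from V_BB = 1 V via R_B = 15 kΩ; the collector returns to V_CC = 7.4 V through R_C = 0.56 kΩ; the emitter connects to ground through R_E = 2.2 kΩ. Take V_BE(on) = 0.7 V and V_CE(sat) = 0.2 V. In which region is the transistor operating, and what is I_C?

active; I_C ≈ 0.13 mA

Assume active. Base-emitter loop: I_B = (V_BB − V_BE)/(R_B + (β+1)R_E) = (1 − 0.7)/(15 + 201×2.2) = 0.000656 mA.
I_C = β·I_B = 200×0.000656 = 0.131 mA.
V_CE = V_CC − I_C·R_C − I_E·R_E = 7.4 − 0.131×0.56 − 0.132×2.2 = 7.04 V > V_CE(sat), so the active-region assumption holds.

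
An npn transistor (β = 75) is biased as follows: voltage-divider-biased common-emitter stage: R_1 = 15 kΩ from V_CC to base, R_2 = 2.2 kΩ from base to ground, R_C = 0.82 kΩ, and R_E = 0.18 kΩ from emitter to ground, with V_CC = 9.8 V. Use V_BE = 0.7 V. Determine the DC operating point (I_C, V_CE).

I_C ≈ 2.7 mA, V_CE ≈ 7.1 V

Thevenize the base divider: V_Th = V_CC·R_2/(R_1+R_2) = 9.8×2.2/17.2 = 1.25 V, R_Th = R_1‖R_2 = 1.92 kΩ.
Base-emitter loop: V_Th = I_B·R_Th + V_BE + (β+1)I_B·R_E, so I_B = (1.25 − 0.7) / (1.92 + 76×0.18) = 0.0355 mA.
I_C = β·I_B = 75×0.0355 = 2.66 mA, and I_E = (β+1)I_B = 2.7 mA.
V_CE = V_CC − I_C·R_C − I_E·R_E = 9.8 − 2.66×0.82 − 2.7×0.18 = 7.13 V.
V_CE = 7.13 V > 0.2 V confirms active-region operation.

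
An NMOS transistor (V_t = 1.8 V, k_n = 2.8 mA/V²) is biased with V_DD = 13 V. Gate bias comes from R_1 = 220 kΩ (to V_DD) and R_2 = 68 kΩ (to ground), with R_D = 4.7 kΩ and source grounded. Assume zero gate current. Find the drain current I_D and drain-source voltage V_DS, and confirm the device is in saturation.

V_G = V_DD·R_2/(R_1+R_2) = 13×68/288 = 3.07 V. With the source grounded, V_GS = V_G = 3.07 V.
Assume saturation: I_D = (k_n/2)(V_GS − V_t)² = (2.8/2)×(3.07 − 1.8)² = 1.4×1.27² = 2.26 mA.
V_DS = V_DD − I_D·R_D = 13 − 2.26×4.7 = 2.4 V.
Saturation requires V_DS ≥ V_GS − V_t = 1.27 V; 2.4 ≥ 1.27 ✓.

I_D ≈ 2.3 mA, V_DS ≈ 2.4 V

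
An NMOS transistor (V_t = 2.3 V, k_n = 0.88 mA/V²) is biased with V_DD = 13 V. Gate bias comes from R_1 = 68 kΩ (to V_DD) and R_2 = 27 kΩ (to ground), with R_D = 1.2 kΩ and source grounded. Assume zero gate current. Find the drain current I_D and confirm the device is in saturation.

I_D ≈ 0.86 mA

V_G = V_DD·R_2/(R_1+R_2) = 13×27/95 = 3.69 V. With the source grounded, V_GS = V_G = 3.69 V.
Assume saturation: I_D = (k_n/2)(V_GS − V_t)² = (0.88/2)×(3.69 − 2.3)² = 0.44×1.39² = 0.856 mA.
V_DS = V_DD − I_D·R_D = 13 − 0.856×1.2 = 12 V.
Saturation requires V_DS ≥ V_GS − V_t = 1.39 V; 12 ≥ 1.39 ✓.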